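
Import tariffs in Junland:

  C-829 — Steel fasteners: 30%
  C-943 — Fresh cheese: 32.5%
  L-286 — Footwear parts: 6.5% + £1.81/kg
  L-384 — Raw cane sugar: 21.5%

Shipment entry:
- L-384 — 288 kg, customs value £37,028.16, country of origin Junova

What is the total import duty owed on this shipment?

£7,961.05

Line 1 (L-384, Junova, 288 kg, £37,028.16):
Base rate for L-384 is 21.5%.
Duty = £37,028.16 × 21.5% = £7,961.05.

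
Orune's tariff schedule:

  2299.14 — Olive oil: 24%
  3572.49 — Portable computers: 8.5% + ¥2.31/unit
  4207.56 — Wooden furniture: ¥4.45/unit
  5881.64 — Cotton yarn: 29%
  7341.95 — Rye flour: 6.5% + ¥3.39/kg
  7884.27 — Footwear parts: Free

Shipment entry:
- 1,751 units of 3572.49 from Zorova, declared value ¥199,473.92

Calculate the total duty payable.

¥21,000.09

Line 1 (3572.49, Zorova, 1,751 units, ¥199,473.92):
Base rate for 3572.49 is 8.5% + ¥2.31/unit.
Duty = ¥199,473.92 × 8.5% + 1,751 × ¥2.31 = ¥21,000.09.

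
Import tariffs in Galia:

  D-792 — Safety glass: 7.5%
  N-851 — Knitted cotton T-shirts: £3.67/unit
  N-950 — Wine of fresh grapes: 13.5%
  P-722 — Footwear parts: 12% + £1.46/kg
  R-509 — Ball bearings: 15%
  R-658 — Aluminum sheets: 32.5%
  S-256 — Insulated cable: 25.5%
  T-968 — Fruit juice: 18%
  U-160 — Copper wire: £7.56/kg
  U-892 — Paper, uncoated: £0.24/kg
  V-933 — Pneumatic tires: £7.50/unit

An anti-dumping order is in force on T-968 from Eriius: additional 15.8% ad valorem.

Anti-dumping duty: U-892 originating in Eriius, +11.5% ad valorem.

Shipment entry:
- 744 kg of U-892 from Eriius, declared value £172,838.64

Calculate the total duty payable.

Line 1 (U-892, Eriius, 744 kg, £172,838.64):
Base rate for U-892 is £0.24/kg.
Additional duty on U-892 from Eriius: +11.5% ad valorem. Applied ad valorem rate = 11.5%.
Duty = £172,838.64 × 11.5% + 744 × £0.24 = £20,055.00.

£20,055.00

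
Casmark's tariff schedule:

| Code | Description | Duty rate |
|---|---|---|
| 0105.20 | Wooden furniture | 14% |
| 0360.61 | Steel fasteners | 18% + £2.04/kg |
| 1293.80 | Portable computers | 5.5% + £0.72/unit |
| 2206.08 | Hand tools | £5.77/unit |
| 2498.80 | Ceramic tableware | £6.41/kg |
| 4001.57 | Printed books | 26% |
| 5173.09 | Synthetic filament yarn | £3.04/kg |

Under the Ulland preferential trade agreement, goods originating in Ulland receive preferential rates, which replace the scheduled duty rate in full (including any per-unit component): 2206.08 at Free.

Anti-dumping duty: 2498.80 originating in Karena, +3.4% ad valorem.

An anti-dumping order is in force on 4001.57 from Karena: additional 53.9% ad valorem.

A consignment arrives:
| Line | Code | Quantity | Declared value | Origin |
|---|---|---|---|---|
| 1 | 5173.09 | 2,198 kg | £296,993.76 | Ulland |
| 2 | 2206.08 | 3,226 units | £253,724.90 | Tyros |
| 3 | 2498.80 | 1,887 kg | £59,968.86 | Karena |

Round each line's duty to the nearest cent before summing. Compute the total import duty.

£39,430.55

Line 1 (5173.09, Ulland, 2,198 kg, £296,993.76):
Base rate for 5173.09 is £3.04/kg.
Origin Ulland is the FTA partner but 5173.09 is not on the preference list; base rate stands.
Duty = 2,198 × £3.04 = £6,681.92.
Line 2 (2206.08, Tyros, 3,226 units, £253,724.90):
Base rate for 2206.08 is £5.77/unit.
2206.08 has an FTA preferential rate, but origin Tyros is not Ulland; base rate stands.
Duty = 3,226 × £5.77 = £18,614.02.
Line 3 (2498.80, Karena, 1,887 kg, £59,968.86):
Base rate for 2498.80 is £6.41/kg.
Additional duty on 2498.80 from Karena: +3.4% ad valorem. Applied ad valorem rate = 3.4%.
Duty = £59,968.86 × 3.4% + 1,887 × £6.41 = £14,134.61.
Total = £6,681.92 + £18,614.02 + £14,134.61 = £39,430.55.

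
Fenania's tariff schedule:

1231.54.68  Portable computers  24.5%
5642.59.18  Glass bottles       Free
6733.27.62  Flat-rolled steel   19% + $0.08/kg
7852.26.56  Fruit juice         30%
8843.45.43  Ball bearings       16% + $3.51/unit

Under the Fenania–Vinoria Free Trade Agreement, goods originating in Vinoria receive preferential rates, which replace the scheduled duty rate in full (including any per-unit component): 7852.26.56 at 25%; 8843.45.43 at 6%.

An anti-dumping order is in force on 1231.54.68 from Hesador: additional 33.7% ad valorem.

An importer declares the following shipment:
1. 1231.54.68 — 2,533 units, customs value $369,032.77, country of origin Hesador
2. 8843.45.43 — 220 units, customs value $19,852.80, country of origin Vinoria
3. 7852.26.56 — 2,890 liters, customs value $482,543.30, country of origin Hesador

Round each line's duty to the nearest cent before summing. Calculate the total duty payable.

$360,731.23

Line 1 (1231.54.68, Hesador, 2,533 units, $369,032.77):
Base rate for 1231.54.68 is 24.5%.
Additional duty on 1231.54.68 from Hesador: +33.7%. Applied ad valorem rate: 24.5% + 33.7% = 58.2%.
Duty = $369,032.77 × 58.2% = $214,777.07.
Line 2 (8843.45.43, Vinoria, 220 units, $19,852.80):
Base rate for 8843.45.43 is 16% + $3.51/unit.
Origin Vinoria qualifies under the Fenania–Vinoria agreement and 8843.45.43 is covered: preferential rate 6% applies instead.
Duty = $19,852.80 × 6% = $1,191.17.
Line 3 (7852.26.56, Hesador, 2,890 liters, $482,543.30):
Base rate for 7852.26.56 is 30%.
7852.26.56 has an FTA preferential rate, but origin Hesador is not Vinoria; base rate stands.
Duty = $482,543.30 × 30% = $144,762.99.
Total = $214,777.07 + $1,191.17 + $144,762.99 = $360,731.23.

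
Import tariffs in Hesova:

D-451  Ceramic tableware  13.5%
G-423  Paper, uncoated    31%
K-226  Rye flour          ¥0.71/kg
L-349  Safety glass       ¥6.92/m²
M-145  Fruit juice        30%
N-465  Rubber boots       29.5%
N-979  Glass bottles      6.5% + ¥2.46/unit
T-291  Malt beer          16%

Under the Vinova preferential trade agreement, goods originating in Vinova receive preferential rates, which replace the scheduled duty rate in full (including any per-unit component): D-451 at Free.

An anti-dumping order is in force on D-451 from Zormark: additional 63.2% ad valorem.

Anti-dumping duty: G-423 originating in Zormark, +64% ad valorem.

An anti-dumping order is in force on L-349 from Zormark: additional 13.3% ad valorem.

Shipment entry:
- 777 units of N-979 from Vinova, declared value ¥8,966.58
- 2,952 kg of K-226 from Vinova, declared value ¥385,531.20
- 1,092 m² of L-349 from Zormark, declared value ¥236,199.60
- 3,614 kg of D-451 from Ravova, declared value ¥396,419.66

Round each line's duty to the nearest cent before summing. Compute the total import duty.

Line 1 (N-979, Vinova, 777 units, ¥8,966.58):
Base rate for N-979 is 6.5% + ¥2.46/unit.
Origin Vinova is the FTA partner but N-979 is not on the preference list; base rate stands.
Duty = ¥8,966.58 × 6.5% + 777 × ¥2.46 = ¥2,494.25.
Line 2 (K-226, Vinova, 2,952 kg, ¥385,531.20):
Base rate for K-226 is ¥0.71/kg.
Origin Vinova is the FTA partner but K-226 is not on the preference list; base rate stands.
Duty = 2,952 × ¥0.71 = ¥2,095.92.
Line 3 (L-349, Zormark, 1,092 m², ¥236,199.60):
Base rate for L-349 is ¥6.92/m².
Additional duty on L-349 from Zormark: +13.3% ad valorem. Applied ad valorem rate = 13.3%.
Duty = ¥236,199.60 × 13.3% + 1,092 × ¥6.92 = ¥38,971.19.
Line 4 (D-451, Ravova, 3,614 kg, ¥396,419.66):
Base rate for D-451 is 13.5%.
D-451 has an FTA preferential rate, but origin Ravova is not Vinova; base rate stands.
The additional-duty order on D-451 targets Zormark, not Ravova; it does not apply.
Duty = ¥396,419.66 × 13.5% = ¥53,516.65.
Total = ¥2,494.25 + ¥2,095.92 + ¥38,971.19 + ¥53,516.65 = ¥97,078.01.

¥97,078.01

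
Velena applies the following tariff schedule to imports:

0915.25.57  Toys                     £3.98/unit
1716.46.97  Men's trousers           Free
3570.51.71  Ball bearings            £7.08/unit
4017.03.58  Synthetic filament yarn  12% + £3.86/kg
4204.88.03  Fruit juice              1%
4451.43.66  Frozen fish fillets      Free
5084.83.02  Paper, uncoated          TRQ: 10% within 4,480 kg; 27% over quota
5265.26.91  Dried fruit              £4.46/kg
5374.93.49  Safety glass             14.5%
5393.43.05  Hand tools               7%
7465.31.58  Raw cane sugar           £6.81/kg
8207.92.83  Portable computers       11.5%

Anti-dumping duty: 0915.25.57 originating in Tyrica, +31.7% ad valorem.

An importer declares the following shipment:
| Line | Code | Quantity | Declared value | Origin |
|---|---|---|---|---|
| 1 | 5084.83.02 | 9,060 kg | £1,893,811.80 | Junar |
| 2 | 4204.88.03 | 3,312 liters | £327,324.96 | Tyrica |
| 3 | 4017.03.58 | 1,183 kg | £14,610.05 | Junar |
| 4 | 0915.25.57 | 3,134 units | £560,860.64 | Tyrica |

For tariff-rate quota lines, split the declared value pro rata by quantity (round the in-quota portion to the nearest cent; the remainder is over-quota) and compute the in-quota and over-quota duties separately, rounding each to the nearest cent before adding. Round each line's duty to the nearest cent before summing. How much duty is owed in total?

£551,990.92

Line 1 (5084.83.02, Junar, 9,060 kg, £1,893,811.80):
Code 5084.83.02 is under a tariff-rate quota (threshold 4,480 kg). In-quota: 4,480 kg at 10%; over-quota: 4,580 kg at 27%.
Pro-rata value split: in-quota = £1,893,811.80 × 4,480/9,060 = £936,454.40; over-quota = £1,893,811.80 − £936,454.40 = £957,357.40.
In-quota duty = £936,454.40 × 10% = £93,645.44. Over-quota duty = £957,357.40 × 27% = £258,486.50.
Line duty = £93,645.44 + £258,486.50 = £352,131.94.
Line 2 (4204.88.03, Tyrica, 3,312 liters, £327,324.96):
Base rate for 4204.88.03 is 1%.
Duty = £327,324.96 × 1% = £3,273.25.
Line 3 (4017.03.58, Junar, 1,183 kg, £14,610.05):
Base rate for 4017.03.58 is 12% + £3.86/kg.
Duty = £14,610.05 × 12% + 1,183 × £3.86 = £6,319.59.
Line 4 (0915.25.57, Tyrica, 3,134 units, £560,860.64):
Base rate for 0915.25.57 is £3.98/unit.
Additional duty on 0915.25.57 from Tyrica: +31.7% ad valorem. Applied ad valorem rate = 31.7%.
Duty = £560,860.64 × 31.7% + 3,134 × £3.98 = £190,266.14.
Total = £352,131.94 + £3,273.25 + £6,319.59 + £190,266.14 = £551,990.92.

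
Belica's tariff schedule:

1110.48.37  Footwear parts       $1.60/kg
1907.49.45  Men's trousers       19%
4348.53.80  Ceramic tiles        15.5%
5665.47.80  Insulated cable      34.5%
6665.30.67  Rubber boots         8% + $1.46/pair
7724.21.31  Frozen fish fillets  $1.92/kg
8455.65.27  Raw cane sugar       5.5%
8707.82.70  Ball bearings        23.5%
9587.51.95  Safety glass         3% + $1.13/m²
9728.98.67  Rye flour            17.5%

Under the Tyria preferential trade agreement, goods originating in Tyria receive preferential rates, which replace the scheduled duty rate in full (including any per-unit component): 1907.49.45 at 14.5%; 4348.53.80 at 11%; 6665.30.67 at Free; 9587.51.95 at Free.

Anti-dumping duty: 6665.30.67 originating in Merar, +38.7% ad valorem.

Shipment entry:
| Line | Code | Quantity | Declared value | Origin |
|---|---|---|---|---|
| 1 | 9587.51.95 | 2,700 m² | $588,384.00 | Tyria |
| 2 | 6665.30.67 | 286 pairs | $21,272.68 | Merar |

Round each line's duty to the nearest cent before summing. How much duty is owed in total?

$10,351.90

Line 1 (9587.51.95, Tyria, 2,700 m², $588,384.00):
Base rate for 9587.51.95 is 3% + $1.13/m².
Origin Tyria qualifies under the Belica–Tyria agreement and 9587.51.95 is covered: preferential rate Free applies instead.
Duty = $588,384.00 × 0% = $0.00.
Line 2 (6665.30.67, Merar, 286 pairs, $21,272.68):
Base rate for 6665.30.67 is 8% + $1.46/pair.
6665.30.67 has an FTA preferential rate, but origin Merar is not Tyria; base rate stands.
Additional duty on 6665.30.67 from Merar: +38.7%. Applied ad valorem rate: 8% + 38.7% = 46.7%.
Duty = $21,272.68 × 46.7% + 286 × $1.46 = $10,351.90.
Total = $0.00 + $10,351.90 = $10,351.90.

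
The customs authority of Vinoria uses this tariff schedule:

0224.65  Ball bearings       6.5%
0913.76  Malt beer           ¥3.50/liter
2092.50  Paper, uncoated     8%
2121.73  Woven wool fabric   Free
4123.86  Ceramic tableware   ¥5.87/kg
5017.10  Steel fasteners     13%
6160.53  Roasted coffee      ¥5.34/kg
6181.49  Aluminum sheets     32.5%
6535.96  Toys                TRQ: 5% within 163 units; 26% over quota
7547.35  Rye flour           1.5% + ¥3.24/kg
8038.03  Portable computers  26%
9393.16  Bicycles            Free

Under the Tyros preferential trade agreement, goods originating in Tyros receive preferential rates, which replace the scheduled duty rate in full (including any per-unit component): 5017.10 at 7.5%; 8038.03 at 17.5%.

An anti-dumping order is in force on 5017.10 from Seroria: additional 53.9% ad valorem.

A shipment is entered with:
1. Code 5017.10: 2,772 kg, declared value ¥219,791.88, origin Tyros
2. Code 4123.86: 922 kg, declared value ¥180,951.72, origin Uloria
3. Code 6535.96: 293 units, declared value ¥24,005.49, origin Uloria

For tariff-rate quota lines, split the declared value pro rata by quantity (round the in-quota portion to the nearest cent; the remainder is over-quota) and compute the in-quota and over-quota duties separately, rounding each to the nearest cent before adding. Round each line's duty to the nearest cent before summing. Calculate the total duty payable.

Line 1 (5017.10, Tyros, 2,772 kg, ¥219,791.88):
Base rate for 5017.10 is 13%.
Origin Tyros qualifies under the Vinoria–Tyros agreement and 5017.10 is covered: preferential rate 7.5% applies instead.
The additional-duty order on 5017.10 targets Seroria, not Tyros; it does not apply.
Duty = ¥219,791.88 × 7.5% = ¥16,484.39.
Line 2 (4123.86, Uloria, 922 kg, ¥180,951.72):
Base rate for 4123.86 is ¥5.87/kg.
Duty = 922 × ¥5.87 = ¥5,412.14.
Line 3 (6535.96, Uloria, 293 units, ¥24,005.49):
Code 6535.96 is under a tariff-rate quota (threshold 163 units). In-quota: 163 units at 5%; over-quota: 130 units at 26%.
Pro-rata value split: in-quota = ¥24,005.49 × 163/293 = ¥13,354.59; over-quota = ¥24,005.49 − ¥13,354.59 = ¥10,650.90.
In-quota duty = ¥13,354.59 × 5% = ¥667.73. Over-quota duty = ¥10,650.90 × 26% = ¥2,769.23.
Line duty = ¥667.73 + ¥2,769.23 = ¥3,436.96.
Total = ¥16,484.39 + ¥5,412.14 + ¥3,436.96 = ¥25,333.49.

¥25,333.49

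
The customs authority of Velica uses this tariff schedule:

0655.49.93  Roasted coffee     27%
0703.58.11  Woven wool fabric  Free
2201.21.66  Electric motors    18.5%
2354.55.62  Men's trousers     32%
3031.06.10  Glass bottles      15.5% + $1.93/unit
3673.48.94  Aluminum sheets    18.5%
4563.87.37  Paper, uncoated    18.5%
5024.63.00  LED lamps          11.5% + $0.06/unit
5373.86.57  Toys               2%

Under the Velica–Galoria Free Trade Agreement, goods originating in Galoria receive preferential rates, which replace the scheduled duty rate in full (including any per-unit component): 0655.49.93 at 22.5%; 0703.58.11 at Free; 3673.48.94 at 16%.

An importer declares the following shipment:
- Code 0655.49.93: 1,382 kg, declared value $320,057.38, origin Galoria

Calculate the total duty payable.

$72,012.91

Line 1 (0655.49.93, Galoria, 1,382 kg, $320,057.38):
Base rate for 0655.49.93 is 27%.
Origin Galoria qualifies under the Velica–Galoria agreement and 0655.49.93 is covered: preferential rate 22.5% applies instead.
Duty = $320,057.38 × 22.5% = $72,012.91.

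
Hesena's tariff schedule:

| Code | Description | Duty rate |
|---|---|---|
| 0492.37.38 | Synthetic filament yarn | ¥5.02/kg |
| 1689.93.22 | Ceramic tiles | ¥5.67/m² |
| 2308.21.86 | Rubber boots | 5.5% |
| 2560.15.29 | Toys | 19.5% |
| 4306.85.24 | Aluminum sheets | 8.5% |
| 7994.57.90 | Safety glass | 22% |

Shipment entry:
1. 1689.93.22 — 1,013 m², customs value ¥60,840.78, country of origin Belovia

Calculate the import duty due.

Line 1 (1689.93.22, Belovia, 1,013 m², ¥60,840.78):
Base rate for 1689.93.22 is ¥5.67/m².
Duty = 1,013 × ¥5.67 = ¥5,743.71.

¥5,743.71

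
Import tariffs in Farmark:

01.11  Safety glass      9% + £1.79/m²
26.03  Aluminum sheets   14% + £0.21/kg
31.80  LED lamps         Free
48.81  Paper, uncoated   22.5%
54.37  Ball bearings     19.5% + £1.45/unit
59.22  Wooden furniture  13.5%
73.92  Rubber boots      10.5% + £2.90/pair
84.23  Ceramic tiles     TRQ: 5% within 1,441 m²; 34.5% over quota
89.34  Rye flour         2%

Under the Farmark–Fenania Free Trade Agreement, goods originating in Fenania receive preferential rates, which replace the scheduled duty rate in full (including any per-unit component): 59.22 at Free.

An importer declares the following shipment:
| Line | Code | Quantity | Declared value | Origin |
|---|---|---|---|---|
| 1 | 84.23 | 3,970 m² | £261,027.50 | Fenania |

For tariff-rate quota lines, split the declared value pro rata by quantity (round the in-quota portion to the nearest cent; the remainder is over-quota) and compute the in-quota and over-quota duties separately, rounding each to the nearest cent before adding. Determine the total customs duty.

Line 1 (84.23, Fenania, 3,970 m², £261,027.50):
Code 84.23 is under a tariff-rate quota (threshold 1,441 m²). In-quota: 1,441 m² at 5%; over-quota: 2,529 m² at 34.5%.
Pro-rata value split: in-quota = £261,027.50 × 1,441/3,970 = £94,745.75; over-quota = £261,027.50 − £94,745.75 = £166,281.75.
In-quota duty = £94,745.75 × 5% = £4,737.29. Over-quota duty = £166,281.75 × 34.5% = £57,367.20.
Line duty = £4,737.29 + £57,367.20 = £62,104.49.

£62,104.49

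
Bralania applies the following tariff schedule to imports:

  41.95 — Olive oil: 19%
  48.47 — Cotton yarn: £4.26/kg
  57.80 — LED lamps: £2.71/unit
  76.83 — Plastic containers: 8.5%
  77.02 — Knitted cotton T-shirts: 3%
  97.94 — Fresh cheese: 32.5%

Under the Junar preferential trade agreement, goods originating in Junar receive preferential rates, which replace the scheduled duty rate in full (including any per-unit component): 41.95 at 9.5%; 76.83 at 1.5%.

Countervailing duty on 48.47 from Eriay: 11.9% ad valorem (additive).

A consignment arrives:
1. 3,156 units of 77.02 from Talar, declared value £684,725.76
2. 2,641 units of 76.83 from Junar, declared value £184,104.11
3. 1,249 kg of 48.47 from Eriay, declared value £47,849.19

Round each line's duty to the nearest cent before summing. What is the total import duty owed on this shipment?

Line 1 (77.02, Talar, 3,156 units, £684,725.76):
Base rate for 77.02 is 3%.
Duty = £684,725.76 × 3% = £20,541.77.
Line 2 (76.83, Junar, 2,641 units, £184,104.11):
Base rate for 76.83 is 8.5%.
Origin Junar qualifies under the Bralania–Junar agreement and 76.83 is covered: preferential rate 1.5% applies instead.
Duty = £184,104.11 × 1.5% = £2,761.56.
Line 3 (48.47, Eriay, 1,249 kg, £47,849.19):
Base rate for 48.47 is £4.26/kg.
Additional duty on 48.47 from Eriay: +11.9% ad valorem. Applied ad valorem rate = 11.9%.
Duty = £47,849.19 × 11.9% + 1,249 × £4.26 = £11,014.79.
Total = £20,541.77 + £2,761.56 + £11,014.79 = £34,318.12.

£34,318.12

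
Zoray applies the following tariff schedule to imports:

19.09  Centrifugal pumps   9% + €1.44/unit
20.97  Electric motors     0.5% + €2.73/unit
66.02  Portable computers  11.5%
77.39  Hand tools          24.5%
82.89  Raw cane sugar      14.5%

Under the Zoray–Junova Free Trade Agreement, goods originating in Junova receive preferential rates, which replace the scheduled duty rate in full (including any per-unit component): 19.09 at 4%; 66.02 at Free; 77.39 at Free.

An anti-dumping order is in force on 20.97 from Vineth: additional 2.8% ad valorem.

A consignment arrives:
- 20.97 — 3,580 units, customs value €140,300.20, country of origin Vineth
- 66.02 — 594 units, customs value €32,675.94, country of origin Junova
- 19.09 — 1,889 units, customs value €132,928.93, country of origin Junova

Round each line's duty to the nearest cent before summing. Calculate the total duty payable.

Line 1 (20.97, Vineth, 3,580 units, €140,300.20):
Base rate for 20.97 is 0.5% + €2.73/unit.
Additional duty on 20.97 from Vineth: +2.8%. Applied ad valorem rate: 0.5% + 2.8% = 3.3%.
Duty = €140,300.20 × 3.3% + 3,580 × €2.73 = €14,403.31.
Line 2 (66.02, Junova, 594 units, €32,675.94):
Base rate for 66.02 is 11.5%.
Origin Junova qualifies under the Zoray–Junova agreement and 66.02 is covered: preferential rate Free applies instead.
Duty = €32,675.94 × 0% = €0.00.
Line 3 (19.09, Junova, 1,889 units, €132,928.93):
Base rate for 19.09 is 9% + €1.44/unit.
Origin Junova qualifies under the Zoray–Junova agreement and 19.09 is covered: preferential rate 4% applies instead.
Duty = €132,928.93 × 4% = €5,317.16.
Total = €14,403.31 + €0.00 + €5,317.16 = €19,720.47.

€19,720.47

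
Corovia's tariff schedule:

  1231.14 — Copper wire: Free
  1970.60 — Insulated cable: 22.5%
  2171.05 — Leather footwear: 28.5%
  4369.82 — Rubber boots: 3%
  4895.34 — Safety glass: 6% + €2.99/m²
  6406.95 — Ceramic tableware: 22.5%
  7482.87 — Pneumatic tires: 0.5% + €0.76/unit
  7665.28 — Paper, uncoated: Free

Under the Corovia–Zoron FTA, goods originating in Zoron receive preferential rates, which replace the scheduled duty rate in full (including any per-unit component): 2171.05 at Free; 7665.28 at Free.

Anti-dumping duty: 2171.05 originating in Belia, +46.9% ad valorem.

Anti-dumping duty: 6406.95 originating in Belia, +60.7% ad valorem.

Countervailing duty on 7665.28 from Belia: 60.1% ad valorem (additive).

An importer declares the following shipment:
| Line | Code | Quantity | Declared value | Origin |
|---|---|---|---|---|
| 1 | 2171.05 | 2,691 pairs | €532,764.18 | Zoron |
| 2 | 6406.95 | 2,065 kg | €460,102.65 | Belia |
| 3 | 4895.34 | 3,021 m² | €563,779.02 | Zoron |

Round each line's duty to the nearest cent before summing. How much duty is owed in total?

€425,664.93

Line 1 (2171.05, Zoron, 2,691 pairs, €532,764.18):
Base rate for 2171.05 is 28.5%.
Origin Zoron qualifies under the Corovia–Zoron agreement and 2171.05 is covered: preferential rate Free applies instead.
The additional-duty order on 2171.05 targets Belia, not Zoron; it does not apply.
Duty = €532,764.18 × 0% = €0.00.
Line 2 (6406.95, Belia, 2,065 kg, €460,102.65):
Base rate for 6406.95 is 22.5%.
Additional duty on 6406.95 from Belia: +60.7%. Applied ad valorem rate: 22.5% + 60.7% = 83.2%.
Duty = €460,102.65 × 83.2% = €382,805.40.
Line 3 (4895.34, Zoron, 3,021 m², €563,779.02):
Base rate for 4895.34 is 6% + €2.99/m².
Origin Zoron is the FTA partner but 4895.34 is not on the preference list; base rate stands.
Duty = €563,779.02 × 6% + 3,021 × €2.99 = €42,859.53.
Total = €0.00 + €382,805.40 + €42,859.53 = €425,664.93.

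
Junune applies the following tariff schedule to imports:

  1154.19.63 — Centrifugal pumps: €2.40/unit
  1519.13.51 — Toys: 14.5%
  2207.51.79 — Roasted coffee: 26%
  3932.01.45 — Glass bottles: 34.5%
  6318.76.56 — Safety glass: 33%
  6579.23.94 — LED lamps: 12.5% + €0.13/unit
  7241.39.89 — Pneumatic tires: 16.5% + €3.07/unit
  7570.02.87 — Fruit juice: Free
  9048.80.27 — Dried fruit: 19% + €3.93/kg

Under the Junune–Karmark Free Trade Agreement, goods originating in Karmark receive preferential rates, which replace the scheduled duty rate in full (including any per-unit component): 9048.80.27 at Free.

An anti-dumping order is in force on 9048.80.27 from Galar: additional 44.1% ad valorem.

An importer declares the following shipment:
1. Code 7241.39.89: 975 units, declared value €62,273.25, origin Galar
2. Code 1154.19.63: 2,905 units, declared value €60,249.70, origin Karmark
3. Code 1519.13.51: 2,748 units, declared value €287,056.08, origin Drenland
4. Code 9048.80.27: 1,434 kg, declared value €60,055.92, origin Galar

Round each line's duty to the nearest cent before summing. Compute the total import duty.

€105,394.38

Line 1 (7241.39.89, Galar, 975 units, €62,273.25):
Base rate for 7241.39.89 is 16.5% + €3.07/unit.
Duty = €62,273.25 × 16.5% + 975 × €3.07 = €13,268.34.
Line 2 (1154.19.63, Karmark, 2,905 units, €60,249.70):
Base rate for 1154.19.63 is €2.40/unit.
Origin Karmark is the FTA partner but 1154.19.63 is not on the preference list; base rate stands.
Duty = 2,905 × €2.40 = €6,972.00.
Line 3 (1519.13.51, Drenland, 2,748 units, €287,056.08):
Base rate for 1519.13.51 is 14.5%.
Duty = €287,056.08 × 14.5% = €41,623.13.
Line 4 (9048.80.27, Galar, 1,434 kg, €60,055.92):
Base rate for 9048.80.27 is 19% + €3.93/kg.
9048.80.27 has an FTA preferential rate, but origin Galar is not Karmark; base rate stands.
Additional duty on 9048.80.27 from Galar: +44.1%. Applied ad valorem rate: 19% + 44.1% = 63.1%.
Duty = €60,055.92 × 63.1% + 1,434 × €3.93 = €43,530.91.
Total = €13,268.34 + €6,972.00 + €41,623.13 + €43,530.91 = €105,394.38.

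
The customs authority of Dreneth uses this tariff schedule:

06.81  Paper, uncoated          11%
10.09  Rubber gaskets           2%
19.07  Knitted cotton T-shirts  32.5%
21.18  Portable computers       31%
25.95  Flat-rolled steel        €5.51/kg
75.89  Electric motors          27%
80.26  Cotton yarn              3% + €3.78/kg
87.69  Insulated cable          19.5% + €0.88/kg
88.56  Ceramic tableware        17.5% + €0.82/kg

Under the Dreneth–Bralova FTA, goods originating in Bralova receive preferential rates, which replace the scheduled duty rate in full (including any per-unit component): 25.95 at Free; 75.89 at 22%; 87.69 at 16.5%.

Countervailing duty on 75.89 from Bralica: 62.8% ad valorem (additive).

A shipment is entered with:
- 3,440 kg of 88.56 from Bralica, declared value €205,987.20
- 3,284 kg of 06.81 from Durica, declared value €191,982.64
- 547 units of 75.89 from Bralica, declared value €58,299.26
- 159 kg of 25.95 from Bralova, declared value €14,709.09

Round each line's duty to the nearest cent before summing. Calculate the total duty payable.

€112,339.39

Line 1 (88.56, Bralica, 3,440 kg, €205,987.20):
Base rate for 88.56 is 17.5% + €0.82/kg.
Duty = €205,987.20 × 17.5% + 3,440 × €0.82 = €38,868.56.
Line 2 (06.81, Durica, 3,284 kg, €191,982.64):
Base rate for 06.81 is 11%.
Duty = €191,982.64 × 11% = €21,118.09.
Line 3 (75.89, Bralica, 547 units, €58,299.26):
Base rate for 75.89 is 27%.
75.89 has an FTA preferential rate, but origin Bralica is not Bralova; base rate stands.
Additional duty on 75.89 from Bralica: +62.8%. Applied ad valorem rate: 27% + 62.8% = 89.8%.
Duty = €58,299.26 × 89.8% = €52,352.74.
Line 4 (25.95, Bralova, 159 kg, €14,709.09):
Base rate for 25.95 is €5.51/kg.
Origin Bralova qualifies under the Dreneth–Bralova agreement and 25.95 is covered: preferential rate Free applies instead.
Duty = €14,709.09 × 0% = €0.00.
Total = €38,868.56 + €21,118.09 + €52,352.74 + €0.00 = €112,339.39.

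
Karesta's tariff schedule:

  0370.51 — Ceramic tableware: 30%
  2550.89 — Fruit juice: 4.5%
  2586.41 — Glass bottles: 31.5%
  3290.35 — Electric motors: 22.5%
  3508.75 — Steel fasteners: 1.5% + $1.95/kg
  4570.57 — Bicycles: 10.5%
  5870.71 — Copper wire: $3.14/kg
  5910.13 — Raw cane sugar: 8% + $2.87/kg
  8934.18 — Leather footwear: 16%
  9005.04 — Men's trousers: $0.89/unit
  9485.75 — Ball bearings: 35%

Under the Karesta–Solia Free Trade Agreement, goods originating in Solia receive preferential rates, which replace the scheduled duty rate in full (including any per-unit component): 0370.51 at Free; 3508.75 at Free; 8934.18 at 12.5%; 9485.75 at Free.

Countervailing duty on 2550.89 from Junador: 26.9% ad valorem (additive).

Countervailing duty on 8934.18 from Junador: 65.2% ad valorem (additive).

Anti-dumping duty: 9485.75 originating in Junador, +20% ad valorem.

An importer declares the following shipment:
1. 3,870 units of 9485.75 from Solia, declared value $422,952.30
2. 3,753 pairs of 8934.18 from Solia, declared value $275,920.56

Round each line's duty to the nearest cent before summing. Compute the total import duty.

Line 1 (9485.75, Solia, 3,870 units, $422,952.30):
Base rate for 9485.75 is 35%.
Origin Solia qualifies under the Karesta–Solia agreement and 9485.75 is covered: preferential rate Free applies instead.
The additional-duty order on 9485.75 targets Junador, not Solia; it does not apply.
Duty = $422,952.30 × 0% = $0.00.
Line 2 (8934.18, Solia, 3,753 pairs, $275,920.56):
Base rate for 8934.18 is 16%.
Origin Solia qualifies under the Karesta–Solia agreement and 8934.18 is covered: preferential rate 12.5% applies instead.
The additional-duty order on 8934.18 targets Junador, not Solia; it does not apply.
Duty = $275,920.56 × 12.5% = $34,490.07.
Total = $0.00 + $34,490.07 = $34,490.07.

$34,490.07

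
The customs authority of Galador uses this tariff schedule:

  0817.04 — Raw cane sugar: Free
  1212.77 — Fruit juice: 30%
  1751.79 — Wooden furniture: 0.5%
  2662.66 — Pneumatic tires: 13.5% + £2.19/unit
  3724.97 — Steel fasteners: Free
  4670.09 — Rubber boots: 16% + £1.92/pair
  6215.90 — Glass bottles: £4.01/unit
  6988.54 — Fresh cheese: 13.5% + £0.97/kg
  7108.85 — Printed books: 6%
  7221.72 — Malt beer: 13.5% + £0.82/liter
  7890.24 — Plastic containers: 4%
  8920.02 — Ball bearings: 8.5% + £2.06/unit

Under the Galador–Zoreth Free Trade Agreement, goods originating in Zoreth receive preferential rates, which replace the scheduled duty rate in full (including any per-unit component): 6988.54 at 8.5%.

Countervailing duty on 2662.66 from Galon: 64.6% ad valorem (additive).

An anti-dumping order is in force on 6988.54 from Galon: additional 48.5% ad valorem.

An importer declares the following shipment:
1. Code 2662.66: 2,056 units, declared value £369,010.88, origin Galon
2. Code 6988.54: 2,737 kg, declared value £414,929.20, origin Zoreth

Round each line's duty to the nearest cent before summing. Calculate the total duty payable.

£327,969.12

Line 1 (2662.66, Galon, 2,056 units, £369,010.88):
Base rate for 2662.66 is 13.5% + £2.19/unit.
Additional duty on 2662.66 from Galon: +64.6%. Applied ad valorem rate: 13.5% + 64.6% = 78.1%.
Duty = £369,010.88 × 78.1% + 2,056 × £2.19 = £292,700.14.
Line 2 (6988.54, Zoreth, 2,737 kg, £414,929.20):
Base rate for 6988.54 is 13.5% + £0.97/kg.
Origin Zoreth qualifies under the Galador–Zoreth agreement and 6988.54 is covered: preferential rate 8.5% applies instead.
The additional-duty order on 6988.54 targets Galon, not Zoreth; it does not apply.
Duty = £414,929.20 × 8.5% = £35,268.98.
Total = £292,700.14 + £35,268.98 = £327,969.12.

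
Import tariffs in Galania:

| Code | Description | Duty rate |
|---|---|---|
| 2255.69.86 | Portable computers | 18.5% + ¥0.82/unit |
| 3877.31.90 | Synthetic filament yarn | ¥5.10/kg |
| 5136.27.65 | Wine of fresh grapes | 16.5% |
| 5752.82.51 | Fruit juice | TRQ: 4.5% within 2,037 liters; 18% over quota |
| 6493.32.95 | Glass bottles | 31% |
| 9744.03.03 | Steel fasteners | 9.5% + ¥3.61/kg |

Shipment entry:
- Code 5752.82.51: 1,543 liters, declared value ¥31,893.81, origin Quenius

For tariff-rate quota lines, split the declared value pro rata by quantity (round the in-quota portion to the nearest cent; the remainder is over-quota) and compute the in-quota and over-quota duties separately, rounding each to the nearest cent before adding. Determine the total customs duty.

¥1,435.22

Line 1 (5752.82.51, Quenius, 1,543 liters, ¥31,893.81):
Code 5752.82.51 is under a tariff-rate quota (threshold 2,037 liters). Quantity 1,543 liters is within the quota, so the in-quota rate 4.5% applies to the full value.
Duty = ¥31,893.81 × 4.5% = ¥1,435.22.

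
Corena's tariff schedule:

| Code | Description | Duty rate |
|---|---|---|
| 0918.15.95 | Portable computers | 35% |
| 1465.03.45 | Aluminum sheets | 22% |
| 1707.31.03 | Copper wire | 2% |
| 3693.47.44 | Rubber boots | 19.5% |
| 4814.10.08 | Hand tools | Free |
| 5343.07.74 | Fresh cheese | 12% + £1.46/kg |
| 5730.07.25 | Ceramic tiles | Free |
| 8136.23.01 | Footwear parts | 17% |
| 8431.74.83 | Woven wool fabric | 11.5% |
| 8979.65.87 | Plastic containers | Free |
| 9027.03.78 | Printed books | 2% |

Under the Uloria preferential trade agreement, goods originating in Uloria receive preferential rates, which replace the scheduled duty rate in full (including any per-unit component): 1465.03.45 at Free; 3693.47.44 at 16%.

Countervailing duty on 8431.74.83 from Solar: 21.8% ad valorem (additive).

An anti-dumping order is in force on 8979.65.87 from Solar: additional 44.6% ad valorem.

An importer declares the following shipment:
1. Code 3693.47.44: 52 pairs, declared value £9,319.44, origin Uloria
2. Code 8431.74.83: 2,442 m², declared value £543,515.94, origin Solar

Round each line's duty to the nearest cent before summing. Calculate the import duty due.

Line 1 (3693.47.44, Uloria, 52 pairs, £9,319.44):
Base rate for 3693.47.44 is 19.5%.
Origin Uloria qualifies under the Corena–Uloria agreement and 3693.47.44 is covered: preferential rate 16% applies instead.
Duty = £9,319.44 × 16% = £1,491.11.
Line 2 (8431.74.83, Solar, 2,442 m², £543,515.94):
Base rate for 8431.74.83 is 11.5%.
Additional duty on 8431.74.83 from Solar: +21.8%. Applied ad valorem rate: 11.5% + 21.8% = 33.3%.
Duty = £543,515.94 × 33.3% = £180,990.81.
Total = £1,491.11 + £180,990.81 = £182,481.92.

£182,481.92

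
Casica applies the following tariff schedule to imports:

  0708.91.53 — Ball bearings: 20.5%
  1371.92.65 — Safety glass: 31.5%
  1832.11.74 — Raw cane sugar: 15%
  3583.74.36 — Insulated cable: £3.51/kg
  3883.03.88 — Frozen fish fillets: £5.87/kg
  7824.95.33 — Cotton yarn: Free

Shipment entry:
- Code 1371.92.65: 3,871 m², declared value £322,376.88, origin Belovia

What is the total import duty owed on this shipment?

Line 1 (1371.92.65, Belovia, 3,871 m², £322,376.88):
Base rate for 1371.92.65 is 31.5%.
Duty = £322,376.88 × 31.5% = £101,548.72.

£101,548.72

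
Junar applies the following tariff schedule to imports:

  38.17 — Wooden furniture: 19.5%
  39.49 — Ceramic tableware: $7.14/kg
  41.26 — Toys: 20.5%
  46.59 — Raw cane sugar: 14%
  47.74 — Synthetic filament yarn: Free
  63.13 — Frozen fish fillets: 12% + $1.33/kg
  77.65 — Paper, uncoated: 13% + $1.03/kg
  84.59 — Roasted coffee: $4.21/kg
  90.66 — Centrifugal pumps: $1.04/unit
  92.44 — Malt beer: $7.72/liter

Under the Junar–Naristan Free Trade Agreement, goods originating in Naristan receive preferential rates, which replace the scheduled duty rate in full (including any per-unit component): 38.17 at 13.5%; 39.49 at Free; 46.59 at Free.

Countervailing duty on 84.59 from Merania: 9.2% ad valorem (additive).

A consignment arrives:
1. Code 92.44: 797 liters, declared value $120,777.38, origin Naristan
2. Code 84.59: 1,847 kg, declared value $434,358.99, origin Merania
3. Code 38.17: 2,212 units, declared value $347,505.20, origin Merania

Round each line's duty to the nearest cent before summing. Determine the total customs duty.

Line 1 (92.44, Naristan, 797 liters, $120,777.38):
Base rate for 92.44 is $7.72/liter.
Origin Naristan is the FTA partner but 92.44 is not on the preference list; base rate stands.
Duty = 797 × $7.72 = $6,152.84.
Line 2 (84.59, Merania, 1,847 kg, $434,358.99):
Base rate for 84.59 is $4.21/kg.
Additional duty on 84.59 from Merania: +9.2% ad valorem. Applied ad valorem rate = 9.2%.
Duty = $434,358.99 × 9.2% + 1,847 × $4.21 = $47,736.90.
Line 3 (38.17, Merania, 2,212 units, $347,505.20):
Base rate for 38.17 is 19.5%.
38.17 has an FTA preferential rate, but origin Merania is not Naristan; base rate stands.
Duty = $347,505.20 × 19.5% = $67,763.51.
Total = $6,152.84 + $47,736.90 + $67,763.51 = $121,653.25.

$121,653.25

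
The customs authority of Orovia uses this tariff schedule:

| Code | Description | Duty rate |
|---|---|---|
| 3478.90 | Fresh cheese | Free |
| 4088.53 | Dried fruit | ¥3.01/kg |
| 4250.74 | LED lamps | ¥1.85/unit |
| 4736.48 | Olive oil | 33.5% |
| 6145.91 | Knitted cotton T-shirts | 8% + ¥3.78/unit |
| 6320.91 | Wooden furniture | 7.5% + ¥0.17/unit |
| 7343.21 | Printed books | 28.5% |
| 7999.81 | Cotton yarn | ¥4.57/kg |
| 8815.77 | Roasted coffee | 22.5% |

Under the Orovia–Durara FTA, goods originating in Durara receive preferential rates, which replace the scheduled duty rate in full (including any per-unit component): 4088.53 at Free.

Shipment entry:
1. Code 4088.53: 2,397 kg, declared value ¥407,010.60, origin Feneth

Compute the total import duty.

Line 1 (4088.53, Feneth, 2,397 kg, ¥407,010.60):
Base rate for 4088.53 is ¥3.01/kg.
4088.53 has an FTA preferential rate, but origin Feneth is not Durara; base rate stands.
Duty = 2,397 × ¥3.01 = ¥7,214.97.

¥7,214.97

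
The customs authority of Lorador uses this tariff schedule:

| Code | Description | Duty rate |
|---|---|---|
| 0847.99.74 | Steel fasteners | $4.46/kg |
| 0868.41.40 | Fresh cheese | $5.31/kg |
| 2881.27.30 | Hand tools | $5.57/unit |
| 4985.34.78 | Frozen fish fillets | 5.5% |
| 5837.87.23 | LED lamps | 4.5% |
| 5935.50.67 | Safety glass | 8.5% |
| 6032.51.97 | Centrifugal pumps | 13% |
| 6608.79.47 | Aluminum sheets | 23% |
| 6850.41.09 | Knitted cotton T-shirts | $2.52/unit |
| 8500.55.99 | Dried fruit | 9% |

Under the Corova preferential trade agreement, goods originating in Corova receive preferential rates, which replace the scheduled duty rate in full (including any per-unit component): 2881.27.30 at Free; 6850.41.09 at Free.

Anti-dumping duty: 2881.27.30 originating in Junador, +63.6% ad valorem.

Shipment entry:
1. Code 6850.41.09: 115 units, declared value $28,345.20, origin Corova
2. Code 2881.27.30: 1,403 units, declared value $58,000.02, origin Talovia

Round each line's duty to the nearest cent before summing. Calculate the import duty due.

Line 1 (6850.41.09, Corova, 115 units, $28,345.20):
Base rate for 6850.41.09 is $2.52/unit.
Origin Corova qualifies under the Lorador–Corova agreement and 6850.41.09 is covered: preferential rate Free applies instead.
Duty = $28,345.20 × 0% = $0.00.
Line 2 (2881.27.30, Talovia, 1,403 units, $58,000.02):
Base rate for 2881.27.30 is $5.57/unit.
2881.27.30 has an FTA preferential rate, but origin Talovia is not Corova; base rate stands.
The additional-duty order on 2881.27.30 targets Junador, not Talovia; it does not apply.
Duty = 1,403 × $5.57 = $7,814.71.
Total = $0.00 + $7,814.71 = $7,814.71.

$7,814.71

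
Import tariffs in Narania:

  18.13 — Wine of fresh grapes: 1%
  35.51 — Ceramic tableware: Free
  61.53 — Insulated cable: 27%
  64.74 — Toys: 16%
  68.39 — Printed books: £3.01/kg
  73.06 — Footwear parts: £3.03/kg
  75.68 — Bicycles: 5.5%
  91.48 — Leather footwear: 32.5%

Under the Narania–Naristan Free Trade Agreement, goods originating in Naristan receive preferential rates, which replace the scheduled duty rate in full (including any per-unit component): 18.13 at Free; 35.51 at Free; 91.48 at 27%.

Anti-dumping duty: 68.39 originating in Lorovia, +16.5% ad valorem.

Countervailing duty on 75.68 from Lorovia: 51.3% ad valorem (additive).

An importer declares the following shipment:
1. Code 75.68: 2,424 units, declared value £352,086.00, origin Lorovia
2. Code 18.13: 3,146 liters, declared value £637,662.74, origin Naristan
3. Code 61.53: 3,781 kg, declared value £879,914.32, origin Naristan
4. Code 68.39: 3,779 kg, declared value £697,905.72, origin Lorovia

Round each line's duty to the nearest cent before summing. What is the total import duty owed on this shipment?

£564,090.95

Line 1 (75.68, Lorovia, 2,424 units, £352,086.00):
Base rate for 75.68 is 5.5%.
Additional duty on 75.68 from Lorovia: +51.3%. Applied ad valorem rate: 5.5% + 51.3% = 56.8%.
Duty = £352,086.00 × 56.8% = £199,984.85.
Line 2 (18.13, Naristan, 3,146 liters, £637,662.74):
Base rate for 18.13 is 1%.
Origin Naristan qualifies under the Narania–Naristan agreement and 18.13 is covered: preferential rate Free applies instead.
Duty = £637,662.74 × 0% = £0.00.
Line 3 (61.53, Naristan, 3,781 kg, £879,914.32):
Base rate for 61.53 is 27%.
Origin Naristan is the FTA partner but 61.53 is not on the preference list; base rate stands.
Duty = £879,914.32 × 27% = £237,576.87.
Line 4 (68.39, Lorovia, 3,779 kg, £697,905.72):
Base rate for 68.39 is £3.01/kg.
Additional duty on 68.39 from Lorovia: +16.5% ad valorem. Applied ad valorem rate = 16.5%.
Duty = £697,905.72 × 16.5% + 3,779 × £3.01 = £126,529.23.
Total = £199,984.85 + £0.00 + £237,576.87 + £126,529.23 = £564,090.95.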